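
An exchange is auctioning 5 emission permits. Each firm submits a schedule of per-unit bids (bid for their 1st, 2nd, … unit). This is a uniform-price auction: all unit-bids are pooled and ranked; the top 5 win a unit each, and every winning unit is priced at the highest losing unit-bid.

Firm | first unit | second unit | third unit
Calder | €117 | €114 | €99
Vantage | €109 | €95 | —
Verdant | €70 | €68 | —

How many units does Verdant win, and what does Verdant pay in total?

Pooled unit-bids ranked (top 5): 117 (Calder-1), 114 (Calder-2), 109 (Vantage-1), 99 (Calder-3), 95 (Vantage-2)
Highest rejected unit-bid = €70.
Verdant wins 0 unit(s) at €70 each.

Verdant: 0 units, pays €0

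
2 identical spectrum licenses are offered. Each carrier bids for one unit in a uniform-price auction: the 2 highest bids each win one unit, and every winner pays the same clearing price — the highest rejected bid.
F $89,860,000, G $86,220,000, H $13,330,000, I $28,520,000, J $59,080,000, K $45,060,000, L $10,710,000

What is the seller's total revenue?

Total revenue: $118,160,000

Sorting: 89,860,000 (F), 86,220,000 (G), 59,080,000 (J), 45,060,000 (K), …
The 2 highest are F, G.
Highest unsuccessful bid: $59,080,000 → clearing price.
Total revenue = 2 × $59,080,000 = $118,160,000.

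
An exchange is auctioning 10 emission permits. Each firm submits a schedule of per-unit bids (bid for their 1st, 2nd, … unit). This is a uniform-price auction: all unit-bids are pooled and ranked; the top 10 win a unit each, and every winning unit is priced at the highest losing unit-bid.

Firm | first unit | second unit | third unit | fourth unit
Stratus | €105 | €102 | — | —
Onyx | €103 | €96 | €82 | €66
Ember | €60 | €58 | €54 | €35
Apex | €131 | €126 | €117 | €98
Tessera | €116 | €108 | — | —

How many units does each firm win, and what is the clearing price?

Apex 4, Onyx 2, Stratus 2, Tessera 2; clearing price €82

Merging the schedules and taking the best 10: 131 (Apex-1), 126 (Apex-2), 117 (Apex-3), 116 (Tessera-1), 108 (Tessera-2), 105 (Stratus-1), 103 (Onyx-1), 102 (Stratus-2), 98 (Apex-4), 96 (Onyx-2)
First bid not allocated: €82.
Allocation: Apex 4, Onyx 2, Stratus 2, Tessera 2.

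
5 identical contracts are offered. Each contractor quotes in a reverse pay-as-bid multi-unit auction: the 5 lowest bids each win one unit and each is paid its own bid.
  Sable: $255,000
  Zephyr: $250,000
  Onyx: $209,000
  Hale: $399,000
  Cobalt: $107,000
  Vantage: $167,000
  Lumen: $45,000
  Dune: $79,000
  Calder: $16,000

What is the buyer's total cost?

Sorting: 16,000 (Calder), 45,000 (Lumen), 79,000 (Dune), 107,000 (Cobalt), 167,000 (Vantage), 209,000 (Onyx), 250,000 (Zephyr), …
Winners (5 units): Calder, Lumen, Dune, Cobalt, Vantage.
Total cost = 16,000 + 45,000 + 79,000 + 107,000 + 167,000 = $414,000.

Total cost: $414,000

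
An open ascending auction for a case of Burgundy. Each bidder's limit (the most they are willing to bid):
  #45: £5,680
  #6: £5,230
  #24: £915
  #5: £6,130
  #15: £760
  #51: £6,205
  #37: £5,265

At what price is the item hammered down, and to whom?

Limits in order: 6,205 (#51) > 6,130 (#5) > 5,680 (#45) > 5,265 (#37) > 5,230 (#6) > 915 (#24) > …
Once the price passes £6,130, only #51 is left; the hammer falls at #5's limit of £6,130.

#51 wins at £6,130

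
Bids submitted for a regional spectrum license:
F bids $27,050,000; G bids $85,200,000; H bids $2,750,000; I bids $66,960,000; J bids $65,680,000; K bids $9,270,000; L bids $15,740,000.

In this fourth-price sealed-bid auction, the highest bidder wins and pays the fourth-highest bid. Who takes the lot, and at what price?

G pays $27,050,000

Rule: the highest bidder wins and pays the fourth-highest bid.
Bids in order: 85,200,000 (G) > 66,960,000 (I) > 65,680,000 (J) > 27,050,000 (F) > 15,740,000 (L) > 9,270,000 (K) > …
G wins; payment is bid #4 in the ranking = $27,050,000.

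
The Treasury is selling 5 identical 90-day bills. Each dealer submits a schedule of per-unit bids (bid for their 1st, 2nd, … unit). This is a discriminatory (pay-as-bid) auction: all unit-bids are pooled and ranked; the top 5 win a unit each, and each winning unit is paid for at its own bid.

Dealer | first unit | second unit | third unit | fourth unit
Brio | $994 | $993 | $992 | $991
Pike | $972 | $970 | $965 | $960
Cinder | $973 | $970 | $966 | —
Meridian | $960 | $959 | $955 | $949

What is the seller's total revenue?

Total revenue: $4,943

All unit-bids, highest first — top 5: 994 (Brio-1), 993 (Brio-2), 992 (Brio-3), 991 (Brio-4), 973 (Cinder-1)
Next rejected bid: $972 (not a price — pay-as-bid).
Each winning unit pays its own bid.
Revenue = 994 + 993 + 992 + 991 + 973 = $4,943.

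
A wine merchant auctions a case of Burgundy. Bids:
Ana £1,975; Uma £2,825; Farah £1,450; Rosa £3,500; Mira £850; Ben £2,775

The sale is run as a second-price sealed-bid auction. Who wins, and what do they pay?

Bids ranked: 3,500 (Rosa) > 2,825 (Uma) > 2,775 (Ben) > 1,975 (Ana) > 1,450 (Farah) > 850 (Mira)
Rosa wins with the highest bid; price is set by the runner-up at £2,825.

Rosa pays £2,825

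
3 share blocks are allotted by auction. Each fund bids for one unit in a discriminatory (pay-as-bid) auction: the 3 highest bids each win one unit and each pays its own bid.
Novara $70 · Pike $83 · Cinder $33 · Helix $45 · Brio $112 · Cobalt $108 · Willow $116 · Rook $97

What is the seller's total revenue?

Total revenue: $336

Sorting: 116 (Willow), 112 (Brio), 108 (Cobalt), 97 (Rook), 83 (Pike), …
Top 3: Willow, Brio, Cobalt.
Total revenue = 116 + 112 + 108 = $336.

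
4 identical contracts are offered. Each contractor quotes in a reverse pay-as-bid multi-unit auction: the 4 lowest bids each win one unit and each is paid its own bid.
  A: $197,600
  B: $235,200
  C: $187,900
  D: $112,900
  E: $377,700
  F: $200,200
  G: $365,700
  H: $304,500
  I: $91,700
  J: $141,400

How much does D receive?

Sorting: 91,700 (I), 112,900 (D), 141,400 (J), 187,900 (C), 197,600 (A), 200,200 (F), …
The 4 lowest are I, D, J, C.
D wins → own bid $112,900.

D is paid $112,900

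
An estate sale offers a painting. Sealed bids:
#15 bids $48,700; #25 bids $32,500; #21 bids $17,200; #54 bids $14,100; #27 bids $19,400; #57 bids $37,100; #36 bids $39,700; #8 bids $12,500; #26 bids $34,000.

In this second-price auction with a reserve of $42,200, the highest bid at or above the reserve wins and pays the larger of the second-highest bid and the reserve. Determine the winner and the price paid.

#15 pays $42,200

Bids in order: 48,700 (#15) > 39,700 (#36) > 37,100 (#57) > 34,000 (#26) > 32,500 (#25) > 19,400 (#27) > …
#15 has the top bid at or above the reserve ($48,700).
max(second-highest $39,700, reserve $42,200) = $42,200.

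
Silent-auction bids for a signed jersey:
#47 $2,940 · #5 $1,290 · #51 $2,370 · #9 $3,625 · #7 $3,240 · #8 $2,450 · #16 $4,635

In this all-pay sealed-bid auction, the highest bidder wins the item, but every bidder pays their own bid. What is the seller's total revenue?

Total revenue: $20,550

Sorting bids: 4,635 (#16) > 3,625 (#9) > 3,240 (#7) > 2,940 (#47) > 2,450 (#8) > 2,370 (#51) > …
Every bidder forfeits their bid regardless of winning.
Revenue = 2,940 + 1,290 + 2,370 + 3,625 + 3,240 + 2,450 + 4,635 = $20,550.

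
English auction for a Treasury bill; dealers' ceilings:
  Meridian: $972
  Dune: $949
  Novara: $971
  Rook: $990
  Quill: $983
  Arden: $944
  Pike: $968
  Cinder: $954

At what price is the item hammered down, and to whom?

Rook wins at $983

Rule: the price rises until one bidder remains; the winner pays the price at which the last rival dropped out.
Limits ranked: 990 (Rook) > 983 (Quill) > 972 (Meridian) > 971 (Novara) > 968 (Pike) > 954 (Cinder) > …
Quill is the last rival to drop out, at $983; Rook remains and wins at that price.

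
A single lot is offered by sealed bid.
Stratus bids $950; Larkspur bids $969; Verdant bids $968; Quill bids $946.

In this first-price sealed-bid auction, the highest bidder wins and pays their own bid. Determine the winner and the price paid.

Bids in order: 969 (Larkspur) > 968 (Verdant) > 950 (Stratus) > 946 (Quill)
Larkspur has the highest bid and pays exactly that: $969.

Larkspur pays $969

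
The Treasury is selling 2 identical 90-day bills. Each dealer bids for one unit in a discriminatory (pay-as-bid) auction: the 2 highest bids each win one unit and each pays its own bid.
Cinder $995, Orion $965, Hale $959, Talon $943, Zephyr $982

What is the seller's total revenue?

Total revenue: $1,977

Sorting: 995 (Cinder), 982 (Zephyr), 965 (Orion), 959 (Hale), …
Top 2: Cinder, Zephyr.
Total revenue = 995 + 982 = $1,977.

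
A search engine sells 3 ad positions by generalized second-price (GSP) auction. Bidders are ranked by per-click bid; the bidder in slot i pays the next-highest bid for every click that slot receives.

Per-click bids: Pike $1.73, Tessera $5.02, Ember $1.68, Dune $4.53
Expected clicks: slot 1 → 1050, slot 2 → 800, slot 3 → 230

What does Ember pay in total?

Ranked by bid: $5.02 (Tessera) > $4.53 (Dune) > $1.73 (Pike) > $1.68 (Ember)
Ember ranks below slot 3 → no slot, pays nothing.

Ember pays $0.00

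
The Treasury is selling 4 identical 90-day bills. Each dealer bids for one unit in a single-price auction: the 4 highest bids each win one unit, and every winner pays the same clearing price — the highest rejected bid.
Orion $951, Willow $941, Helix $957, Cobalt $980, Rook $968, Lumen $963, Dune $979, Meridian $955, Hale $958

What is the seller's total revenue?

Ordering the bids: 980 (Cobalt), 979 (Dune), 968 (Rook), 963 (Lumen), 958 (Hale), 957 (Helix), …
Top 4: Cobalt, Dune, Rook, Lumen.
First losing bid is Hale's $958, which sets the uniform price.
Total revenue = 4 × $958 = $3,832.

Total revenue: $3,832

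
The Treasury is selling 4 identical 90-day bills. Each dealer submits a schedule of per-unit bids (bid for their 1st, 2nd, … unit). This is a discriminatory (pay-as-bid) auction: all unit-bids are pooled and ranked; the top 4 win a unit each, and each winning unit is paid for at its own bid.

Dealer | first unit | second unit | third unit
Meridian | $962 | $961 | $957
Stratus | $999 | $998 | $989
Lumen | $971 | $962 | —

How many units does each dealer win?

Merging the schedules and taking the best 4: 999 (Stratus-1), 998 (Stratus-2), 989 (Stratus-3), 971 (Lumen-1)
Next rejected bid: $962 (not a price — pay-as-bid).
Allocation: Lumen 1, Stratus 3.

Lumen 1, Stratus 3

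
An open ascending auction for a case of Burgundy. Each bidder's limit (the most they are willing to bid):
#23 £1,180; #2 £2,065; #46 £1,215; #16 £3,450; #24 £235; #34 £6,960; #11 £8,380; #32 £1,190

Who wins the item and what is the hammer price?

#11 wins at £6,960

Limits in order: 8,380 (#11) > 6,960 (#34) > 3,450 (#16) > 2,065 (#2) > 1,215 (#46) > 1,190 (#32) > …
#34 is the last rival to drop out, at £6,960; #11 remains and wins at that price.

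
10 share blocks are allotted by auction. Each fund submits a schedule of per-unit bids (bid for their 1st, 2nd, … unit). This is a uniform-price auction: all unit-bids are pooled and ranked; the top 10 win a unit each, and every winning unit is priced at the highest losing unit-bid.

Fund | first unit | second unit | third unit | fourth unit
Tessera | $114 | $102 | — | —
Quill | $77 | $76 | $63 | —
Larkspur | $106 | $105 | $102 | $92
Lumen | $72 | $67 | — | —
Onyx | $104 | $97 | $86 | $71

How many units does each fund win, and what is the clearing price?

Larkspur 4, Onyx 3, Quill 1, Tessera 2; clearing price $76

All unit-bids, highest first — top 10: 114 (Tessera-1), 106 (Larkspur-1), 105 (Larkspur-2), 104 (Onyx-1), 102 (Tessera-2), 102 (Larkspur-3), 97 (Onyx-2), 92 (Larkspur-4), 86 (Onyx-3), 77 (Quill-1)
Highest rejected unit-bid = $76.
Allocation: Larkspur 4, Onyx 3, Quill 1, Tessera 2.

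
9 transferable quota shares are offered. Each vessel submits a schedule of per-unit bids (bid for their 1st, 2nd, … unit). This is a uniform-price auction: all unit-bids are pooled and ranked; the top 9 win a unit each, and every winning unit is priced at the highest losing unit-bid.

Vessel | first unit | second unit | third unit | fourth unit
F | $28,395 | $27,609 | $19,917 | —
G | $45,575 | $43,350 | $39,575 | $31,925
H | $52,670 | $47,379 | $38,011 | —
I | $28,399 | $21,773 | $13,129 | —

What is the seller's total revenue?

Merging the schedules and taking the best 9: 52,670 (H-1), 47,379 (H-2), 45,575 (G-1), 43,350 (G-2), 39,575 (G-3), 38,011 (H-3), 31,925 (G-4), 28,399 (I-1), 28,395 (F-1)
First bid not allocated: $27,609.
Allocation: F 1, G 4, H 3, I 1. Every unit priced at $27,609.
Revenue = 9 × 27,609 = $248,481.

Total revenue: $248,481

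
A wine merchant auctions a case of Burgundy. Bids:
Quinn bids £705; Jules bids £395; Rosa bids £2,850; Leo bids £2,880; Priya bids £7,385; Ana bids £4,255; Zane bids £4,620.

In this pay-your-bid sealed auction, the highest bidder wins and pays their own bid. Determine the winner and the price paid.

Bids in order: 7,385 (Priya) > 4,620 (Zane) > 4,255 (Ana) > 2,880 (Leo) > 2,850 (Rosa) > 705 (Quinn) > …
Priya has the highest bid and pays exactly that: £7,385.

Priya pays £7,385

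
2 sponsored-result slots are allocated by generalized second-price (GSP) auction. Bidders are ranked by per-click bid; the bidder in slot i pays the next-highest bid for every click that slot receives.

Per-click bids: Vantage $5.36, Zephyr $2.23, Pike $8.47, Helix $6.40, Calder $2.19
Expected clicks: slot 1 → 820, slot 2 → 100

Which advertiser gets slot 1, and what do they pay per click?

Per-click bids in order: $8.47 (Pike) > $6.40 (Helix) > $5.36 (Vantage) > …
Slot 1 goes to the first-ranked bidder, Pike, who pays the next bid down: $6.40/click.

Pike; $6.40 per click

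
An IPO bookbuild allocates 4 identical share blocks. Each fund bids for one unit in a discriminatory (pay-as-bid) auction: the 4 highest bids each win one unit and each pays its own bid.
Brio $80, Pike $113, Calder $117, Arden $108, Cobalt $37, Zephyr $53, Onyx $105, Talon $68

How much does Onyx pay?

Ordering the bids: 117 (Calder), 113 (Pike), 108 (Arden), 105 (Onyx), 80 (Brio), 68 (Talon), …
Winners (4 units): Calder, Pike, Arden, Onyx.
Onyx wins → own bid $105.

Onyx pays $105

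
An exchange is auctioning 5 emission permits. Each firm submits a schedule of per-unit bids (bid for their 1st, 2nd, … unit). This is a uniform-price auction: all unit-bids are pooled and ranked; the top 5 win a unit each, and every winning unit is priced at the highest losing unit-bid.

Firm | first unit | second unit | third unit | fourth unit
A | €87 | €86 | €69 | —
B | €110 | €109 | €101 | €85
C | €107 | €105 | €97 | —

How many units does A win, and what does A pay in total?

Pooled unit-bids ranked (top 5): 110 (B-1), 109 (B-2), 107 (C-1), 105 (C-2), 101 (B-3)
The (k+1)-th unit-bid is €97.
A wins 0 unit(s) at €97 each.

A: 0 units, pays €0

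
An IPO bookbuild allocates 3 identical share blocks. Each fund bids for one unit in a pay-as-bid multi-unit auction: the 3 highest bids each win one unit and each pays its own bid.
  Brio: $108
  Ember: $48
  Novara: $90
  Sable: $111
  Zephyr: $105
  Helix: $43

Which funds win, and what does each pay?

Sable $111, Brio $108, Zephyr $105

Sorting: 111 (Sable), 108 (Brio), 105 (Zephyr), 90 (Novara), 48 (Ember), …
Top 3: Sable, Brio, Zephyr.
Each winner pays its own bid: Sable $111, Brio $108, Zephyr $105.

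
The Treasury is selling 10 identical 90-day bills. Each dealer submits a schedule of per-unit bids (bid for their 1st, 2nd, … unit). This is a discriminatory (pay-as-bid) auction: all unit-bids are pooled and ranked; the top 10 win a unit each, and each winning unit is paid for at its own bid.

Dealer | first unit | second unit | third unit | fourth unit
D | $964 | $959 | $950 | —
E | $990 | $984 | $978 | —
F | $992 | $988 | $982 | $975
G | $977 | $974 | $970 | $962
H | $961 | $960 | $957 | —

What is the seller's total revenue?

All unit-bids, highest first — top 10: 992 (F-1), 990 (E-1), 988 (F-2), 984 (E-2), 982 (F-3), 978 (E-3), 977 (G-1), 975 (F-4), 974 (G-2), 970 (G-3)
Next rejected bid: $964 (not a price — pay-as-bid).
Each winning unit pays its own bid.
Revenue = 992 + 990 + 988 + 984 + 982 + 978 + 977 + 975 + 974 + 970 = $9,810.

Total revenue: $9,810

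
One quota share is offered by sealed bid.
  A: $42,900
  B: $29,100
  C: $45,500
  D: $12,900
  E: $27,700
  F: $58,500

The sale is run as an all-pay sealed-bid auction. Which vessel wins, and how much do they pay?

Bids in order: 58,500 (F) > 45,500 (C) > 42,900 (A) > 29,100 (B) > 27,700 (E) > 12,900 (D)
F is highest and takes the item; every bidder forfeits their bid.

F pays $58,500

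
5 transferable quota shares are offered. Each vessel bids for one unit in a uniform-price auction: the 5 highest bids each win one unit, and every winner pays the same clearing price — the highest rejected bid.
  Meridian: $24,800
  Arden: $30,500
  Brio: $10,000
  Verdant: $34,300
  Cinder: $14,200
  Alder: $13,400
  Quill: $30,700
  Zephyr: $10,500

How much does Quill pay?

Quill pays $13,400

Ordering the bids: 34,300 (Verdant), 30,700 (Quill), 30,500 (Arden), 24,800 (Meridian), 14,200 (Cinder), 13,400 (Alder), 10,500 (Zephyr), …
The 5 highest are Verdant, Quill, Arden, Meridian, Cinder.
First losing bid is Alder's $13,400, which sets the uniform price.
Quill wins → pays $13,400.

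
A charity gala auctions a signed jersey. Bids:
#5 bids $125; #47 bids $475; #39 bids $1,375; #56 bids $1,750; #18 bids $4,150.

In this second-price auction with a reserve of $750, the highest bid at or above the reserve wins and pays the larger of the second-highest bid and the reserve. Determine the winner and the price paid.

#18 pays $1,750

Sorting bids: 4,150 (#18) > 1,750 (#56) > 1,375 (#39) > 475 (#47) > 125 (#5)
#18 has the top bid at or above the reserve ($4,150).
max(second-highest $1,750, reserve $750) = $1,750; the reserve does not bind.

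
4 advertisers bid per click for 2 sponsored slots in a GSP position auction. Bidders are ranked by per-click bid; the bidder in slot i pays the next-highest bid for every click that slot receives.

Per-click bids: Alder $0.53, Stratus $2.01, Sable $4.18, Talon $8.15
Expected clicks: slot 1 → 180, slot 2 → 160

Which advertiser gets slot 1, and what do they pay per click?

Sorting advertisers: $8.15 (Talon) > $4.18 (Sable) > $2.01 (Stratus) > …
Slot 1 goes to the first-ranked bidder, Talon, who pays the next bid down: $4.18/click.

Talon; $4.18 per click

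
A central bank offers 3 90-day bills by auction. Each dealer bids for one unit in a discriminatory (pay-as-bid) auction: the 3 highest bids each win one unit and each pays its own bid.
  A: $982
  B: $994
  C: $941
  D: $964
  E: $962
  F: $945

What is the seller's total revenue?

Sorting: 994 (B), 982 (A), 964 (D), 962 (E), 945 (F), …
Winners (3 units): B, A, D.
Total revenue = 994 + 982 + 964 = $2,940.

Total revenue: $2,940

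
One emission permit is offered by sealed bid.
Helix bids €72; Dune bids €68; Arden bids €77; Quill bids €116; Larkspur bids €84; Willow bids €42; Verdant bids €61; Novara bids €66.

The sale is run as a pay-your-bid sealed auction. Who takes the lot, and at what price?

Quill pays €116

Bids ranked: 116 (Quill) > 84 (Larkspur) > 77 (Arden) > 72 (Helix) > 68 (Dune) > 66 (Novara) > …
First-price: Quill pays what they bid, €116.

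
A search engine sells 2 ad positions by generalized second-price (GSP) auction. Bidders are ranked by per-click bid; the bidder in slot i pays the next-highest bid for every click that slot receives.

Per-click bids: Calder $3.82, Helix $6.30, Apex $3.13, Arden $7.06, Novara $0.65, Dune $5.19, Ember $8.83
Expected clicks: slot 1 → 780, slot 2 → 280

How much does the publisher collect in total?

Total revenue: $7270.80

Sorting advertisers: $8.83 (Ember) > $7.06 (Arden) > $6.30 (Helix) > …
Slot 1: Ember pays $7.06 × 780 = $5506.80
Slot 2: Arden pays $6.30 × 280 = $1764.00
Total = $7270.80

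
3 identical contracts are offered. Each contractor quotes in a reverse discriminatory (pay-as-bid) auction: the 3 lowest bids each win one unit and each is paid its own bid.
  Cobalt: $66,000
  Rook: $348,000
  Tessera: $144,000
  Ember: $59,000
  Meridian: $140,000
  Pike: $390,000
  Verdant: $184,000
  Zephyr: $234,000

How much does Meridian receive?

Sorting: 59,000 (Ember), 66,000 (Cobalt), 140,000 (Meridian), 144,000 (Tessera), 184,000 (Verdant), …
Winners (3 units): Ember, Cobalt, Meridian.
Meridian wins → own bid $140,000.

Meridian is paid $140,000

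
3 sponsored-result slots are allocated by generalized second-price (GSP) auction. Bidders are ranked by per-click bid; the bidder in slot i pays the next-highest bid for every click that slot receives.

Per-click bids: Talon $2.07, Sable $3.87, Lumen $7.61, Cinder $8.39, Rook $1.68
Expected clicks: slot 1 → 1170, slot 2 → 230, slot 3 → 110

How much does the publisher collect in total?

Per-click bids in order: $8.39 (Cinder) > $7.61 (Lumen) > $3.87 (Sable) > $2.07 (Talon) > …
Slot 1: Cinder pays $7.61 × 1170 = $8903.70
Slot 2: Lumen pays $3.87 × 230 = $890.10
Slot 3: Sable pays $2.07 × 110 = $227.70
Total = $10021.50

Total revenue: $10021.50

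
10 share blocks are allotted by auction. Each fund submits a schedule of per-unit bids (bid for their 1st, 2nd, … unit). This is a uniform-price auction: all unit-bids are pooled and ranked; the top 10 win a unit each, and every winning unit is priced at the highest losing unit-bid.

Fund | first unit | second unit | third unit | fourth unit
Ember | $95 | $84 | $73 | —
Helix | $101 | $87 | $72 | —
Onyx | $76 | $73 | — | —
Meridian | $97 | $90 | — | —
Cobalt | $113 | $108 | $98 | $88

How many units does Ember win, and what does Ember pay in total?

All unit-bids, highest first — top 10: 113 (Cobalt-1), 108 (Cobalt-2), 101 (Helix-1), 98 (Cobalt-3), 97 (Meridian-1), 95 (Ember-1), 90 (Meridian-2), 88 (Cobalt-4), 87 (Helix-2), 84 (Ember-2)
Highest rejected unit-bid = $76.
Ember wins 2 unit(s) at $76 each.

Ember: 2 units, pays $152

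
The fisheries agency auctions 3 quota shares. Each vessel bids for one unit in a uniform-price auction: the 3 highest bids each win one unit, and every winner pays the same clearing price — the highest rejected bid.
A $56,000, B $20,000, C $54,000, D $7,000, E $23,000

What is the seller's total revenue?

Sorting: 56,000 (A), 54,000 (C), 23,000 (E), 20,000 (B), 7,000 (D)
Top 3: A, C, E.
First losing bid is B's $20,000, which sets the uniform price.
Total revenue = 3 × $20,000 = $60,000.

Total revenue: $60,000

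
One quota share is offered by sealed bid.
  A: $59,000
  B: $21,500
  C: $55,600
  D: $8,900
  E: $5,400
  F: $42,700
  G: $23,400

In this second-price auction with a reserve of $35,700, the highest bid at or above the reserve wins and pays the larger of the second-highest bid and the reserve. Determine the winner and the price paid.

Bids ranked: 59,000 (A) > 55,600 (C) > 42,700 (F) > 23,400 (G) > 21,500 (B) > 8,900 (D) > …
A has the top bid at or above the reserve ($59,000).
max(second-highest $55,600, reserve $35,700) = $55,600; the reserve does not bind.

A pays $55,600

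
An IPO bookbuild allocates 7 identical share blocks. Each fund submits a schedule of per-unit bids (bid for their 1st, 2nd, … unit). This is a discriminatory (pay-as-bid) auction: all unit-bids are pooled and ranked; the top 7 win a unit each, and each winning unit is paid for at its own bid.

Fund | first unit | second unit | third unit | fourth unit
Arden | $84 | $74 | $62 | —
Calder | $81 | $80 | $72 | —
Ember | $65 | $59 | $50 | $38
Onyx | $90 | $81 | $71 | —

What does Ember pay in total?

Ember pays $0

All unit-bids, highest first — top 7: 90 (Onyx-1), 84 (Arden-1), 81 (Calder-1), 81 (Onyx-2), 80 (Calder-2), 74 (Arden-2), 72 (Calder-3)
Next rejected bid: $71 (not a price — pay-as-bid).
Ember wins no units.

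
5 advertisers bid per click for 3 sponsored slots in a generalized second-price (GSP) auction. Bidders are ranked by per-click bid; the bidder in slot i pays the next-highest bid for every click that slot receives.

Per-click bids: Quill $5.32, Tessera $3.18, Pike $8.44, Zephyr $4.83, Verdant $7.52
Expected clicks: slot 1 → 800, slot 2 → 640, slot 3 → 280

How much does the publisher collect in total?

Sorting advertisers: $8.44 (Pike) > $7.52 (Verdant) > $5.32 (Quill) > $4.83 (Zephyr) > …
Slot 1: Pike pays $7.52 × 800 = $6016.00
Slot 2: Verdant pays $5.32 × 640 = $3404.80
Slot 3: Quill pays $4.83 × 280 = $1352.40
Total = $10773.20

Total revenue: $10773.20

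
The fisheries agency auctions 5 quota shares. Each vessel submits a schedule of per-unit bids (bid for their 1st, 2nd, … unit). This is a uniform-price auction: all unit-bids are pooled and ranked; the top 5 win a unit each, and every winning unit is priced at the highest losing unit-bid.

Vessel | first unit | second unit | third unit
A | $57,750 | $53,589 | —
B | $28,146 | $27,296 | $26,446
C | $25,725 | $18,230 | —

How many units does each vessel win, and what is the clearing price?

Pooled unit-bids ranked (top 5): 57,750 (A-1), 53,589 (A-2), 28,146 (B-1), 27,296 (B-2), 26,446 (B-3)
First bid not allocated: $25,725.
Allocation: A 2, B 3.

A 2, B 3; clearing price $25,725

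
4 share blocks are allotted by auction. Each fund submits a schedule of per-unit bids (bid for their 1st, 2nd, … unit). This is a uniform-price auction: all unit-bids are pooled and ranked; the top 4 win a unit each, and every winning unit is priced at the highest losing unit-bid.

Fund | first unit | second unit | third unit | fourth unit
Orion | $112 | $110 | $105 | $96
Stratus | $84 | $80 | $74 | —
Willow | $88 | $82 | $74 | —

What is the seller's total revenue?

Total revenue: $352

All unit-bids, highest first — top 4: 112 (Orion-1), 110 (Orion-2), 105 (Orion-3), 96 (Orion-4)
The (k+1)-th unit-bid is $88.
Allocation: Orion 4. Every unit priced at $88.
Revenue = 4 × 88 = $352.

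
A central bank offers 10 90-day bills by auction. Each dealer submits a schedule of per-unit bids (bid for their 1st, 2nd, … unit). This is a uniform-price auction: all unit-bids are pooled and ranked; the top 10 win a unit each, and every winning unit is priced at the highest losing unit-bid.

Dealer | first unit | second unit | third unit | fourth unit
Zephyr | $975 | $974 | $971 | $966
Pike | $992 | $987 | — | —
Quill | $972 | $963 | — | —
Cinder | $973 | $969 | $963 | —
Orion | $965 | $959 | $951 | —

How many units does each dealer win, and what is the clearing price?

Cinder 2, Orion 1, Pike 2, Quill 1, Zephyr 4; clearing price $963

Merging the schedules and taking the best 10: 992 (Pike-1), 987 (Pike-2), 975 (Zephyr-1), 974 (Zephyr-2), 973 (Cinder-1), 972 (Quill-1), 971 (Zephyr-3), 969 (Cinder-2), 966 (Zephyr-4), 965 (Orion-1)
The (k+1)-th unit-bid is $963.
Allocation: Cinder 2, Orion 1, Pike 2, Quill 1, Zephyr 4.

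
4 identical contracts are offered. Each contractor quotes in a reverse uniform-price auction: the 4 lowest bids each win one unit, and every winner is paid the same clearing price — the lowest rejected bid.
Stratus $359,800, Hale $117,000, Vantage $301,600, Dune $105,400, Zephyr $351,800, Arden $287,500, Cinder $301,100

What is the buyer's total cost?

Total cost: $1,206,400

Ordering the bids: 105,400 (Dune), 117,000 (Hale), 287,500 (Arden), 301,100 (Cinder), 301,600 (Vantage), 351,800 (Zephyr), …
Winners (4 units): Dune, Hale, Arden, Cinder.
Clearing price = lowest rejected bid = $301,600.
Total cost = 4 × $301,600 = $1,206,400.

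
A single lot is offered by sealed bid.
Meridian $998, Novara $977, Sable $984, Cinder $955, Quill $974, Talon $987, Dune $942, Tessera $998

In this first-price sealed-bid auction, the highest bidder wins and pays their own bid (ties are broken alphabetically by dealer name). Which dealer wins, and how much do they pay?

Sorting bids: 998 (Meridian) > 998 (Tessera) > 987 (Talon) > 984 (Sable) > 977 (Novara) > 974 (Quill) > …
Tie at $998 → Meridian wins by tie-break.
Meridian has the highest bid and pays exactly that: $998.

Meridian pays $998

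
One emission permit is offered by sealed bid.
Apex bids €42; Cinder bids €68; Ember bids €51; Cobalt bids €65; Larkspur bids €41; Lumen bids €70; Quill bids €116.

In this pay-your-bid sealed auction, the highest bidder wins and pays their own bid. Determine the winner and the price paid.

Quill pays €116

Sorting bids: 116 (Quill) > 70 (Lumen) > 68 (Cinder) > 65 (Cobalt) > 51 (Ember) > 42 (Apex) > …
Quill has the highest bid and pays exactly that: €116.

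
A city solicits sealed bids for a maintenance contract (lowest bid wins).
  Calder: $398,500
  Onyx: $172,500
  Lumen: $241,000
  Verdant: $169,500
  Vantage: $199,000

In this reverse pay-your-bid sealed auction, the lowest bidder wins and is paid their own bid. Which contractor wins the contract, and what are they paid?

Rule: the lowest bidder wins and is paid their own bid.
Bids in order: 169,500 (Verdant) < 172,500 (Onyx) < 199,000 (Vantage) < 241,000 (Lumen) < 398,500 (Calder)
Verdant is lowest → is paid own bid, $169,500.

Verdant is paid $169,500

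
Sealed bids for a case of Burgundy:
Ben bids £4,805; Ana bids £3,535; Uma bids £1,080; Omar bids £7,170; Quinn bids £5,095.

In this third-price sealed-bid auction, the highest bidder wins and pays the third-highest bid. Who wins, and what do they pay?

Sorting bids: 7,170 (Omar) > 5,095 (Quinn) > 4,805 (Ben) > 3,535 (Ana) > 1,080 (Uma)
Omar wins; payment is bid #3 in the ranking = £4,805.

Omar pays £4,805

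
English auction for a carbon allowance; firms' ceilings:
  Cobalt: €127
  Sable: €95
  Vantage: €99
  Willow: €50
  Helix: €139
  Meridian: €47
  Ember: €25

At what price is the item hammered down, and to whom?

Helix wins at €127

Rule: the price rises until one bidder remains; the winner pays the price at which the last rival dropped out.
Limits in order: 139 (Helix) > 127 (Cobalt) > 99 (Vantage) > 95 (Sable) > 50 (Willow) > 47 (Meridian) > …
Cobalt is the last rival to drop out, at €127; Helix remains and wins at that price.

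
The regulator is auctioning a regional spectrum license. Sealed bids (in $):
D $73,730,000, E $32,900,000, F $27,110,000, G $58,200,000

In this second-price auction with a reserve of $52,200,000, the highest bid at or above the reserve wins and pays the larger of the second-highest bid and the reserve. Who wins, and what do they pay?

Bids ranked: 73,730,000 (D) > 58,200,000 (G) > 32,900,000 (E) > 27,110,000 (F)
Highest eligible bid: D at $73,730,000.
max(second-highest $58,200,000, reserve $52,200,000) = $58,200,000; the reserve does not bind.

D pays $58,200,000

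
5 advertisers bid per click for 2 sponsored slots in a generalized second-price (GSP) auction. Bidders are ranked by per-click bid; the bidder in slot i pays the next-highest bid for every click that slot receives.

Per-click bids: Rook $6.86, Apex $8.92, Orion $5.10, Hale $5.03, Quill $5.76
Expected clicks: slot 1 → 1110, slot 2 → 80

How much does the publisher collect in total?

Total revenue: $8075.40

Sorting advertisers: $8.92 (Apex) > $6.86 (Rook) > $5.76 (Quill) > …
Slot 1: Apex pays $6.86 × 1110 = $7614.60
Slot 2: Rook pays $5.76 × 80 = $460.80
Total = $8075.40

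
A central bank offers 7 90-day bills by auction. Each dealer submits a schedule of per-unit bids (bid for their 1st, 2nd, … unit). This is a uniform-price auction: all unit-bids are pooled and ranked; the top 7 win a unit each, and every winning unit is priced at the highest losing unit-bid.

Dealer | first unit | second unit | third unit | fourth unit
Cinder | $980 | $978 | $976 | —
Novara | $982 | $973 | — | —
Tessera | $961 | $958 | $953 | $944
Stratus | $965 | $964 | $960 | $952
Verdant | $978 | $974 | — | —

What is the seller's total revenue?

All unit-bids, highest first — top 7: 982 (Novara-1), 980 (Cinder-1), 978 (Cinder-2), 978 (Verdant-1), 976 (Cinder-3), 974 (Verdant-2), 973 (Novara-2)
First bid not allocated: $965.
Allocation: Cinder 3, Novara 2, Verdant 2. Every unit priced at $965.
Revenue = 7 × 965 = $6,755.

Total revenue: $6,755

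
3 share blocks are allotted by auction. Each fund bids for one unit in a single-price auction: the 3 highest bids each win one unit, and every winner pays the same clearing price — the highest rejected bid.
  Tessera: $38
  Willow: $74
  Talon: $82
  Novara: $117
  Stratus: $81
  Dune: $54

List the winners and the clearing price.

Novara, Talon, Stratus; each pays $74

Bids ranked high→low: 117 (Novara), 82 (Talon), 81 (Stratus), 74 (Willow), 54 (Dune), …
Top 3: Novara, Talon, Stratus.
Highest unsuccessful bid: $74 → clearing price.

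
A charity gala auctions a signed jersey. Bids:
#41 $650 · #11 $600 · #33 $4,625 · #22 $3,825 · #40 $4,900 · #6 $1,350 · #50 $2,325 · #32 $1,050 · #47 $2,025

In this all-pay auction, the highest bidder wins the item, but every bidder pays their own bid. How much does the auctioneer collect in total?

Bids ranked: 4,900 (#40) > 4,625 (#33) > 3,825 (#22) > 2,325 (#50) > 2,025 (#47) > 1,350 (#6) > …
#40 wins with the top bid; all bids are sunk regardless.
Every bidder forfeits their bid regardless of winning.
Revenue = 650 + 600 + 4,625 + 3,825 + 4,900 + 1,350 + 2,325 + 1,050 + 2,025 = $21,350.

Total revenue: $21,350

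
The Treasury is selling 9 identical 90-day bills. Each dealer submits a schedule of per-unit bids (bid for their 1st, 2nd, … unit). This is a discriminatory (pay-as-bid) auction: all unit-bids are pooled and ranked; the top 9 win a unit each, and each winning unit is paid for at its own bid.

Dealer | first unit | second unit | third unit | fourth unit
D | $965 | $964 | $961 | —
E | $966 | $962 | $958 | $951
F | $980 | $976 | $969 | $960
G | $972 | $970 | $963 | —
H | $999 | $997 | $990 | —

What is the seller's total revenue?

Total revenue: $8,819

Merging the schedules and taking the best 9: 999 (H-1), 997 (H-2), 990 (H-3), 980 (F-1), 976 (F-2), 972 (G-1), 970 (G-2), 969 (F-3), 966 (E-1)
Next rejected bid: $965 (not a price — pay-as-bid).
Each winning unit pays its own bid.
Revenue = 999 + 997 + 990 + 980 + 976 + 972 + 970 + 969 + 966 = $8,819.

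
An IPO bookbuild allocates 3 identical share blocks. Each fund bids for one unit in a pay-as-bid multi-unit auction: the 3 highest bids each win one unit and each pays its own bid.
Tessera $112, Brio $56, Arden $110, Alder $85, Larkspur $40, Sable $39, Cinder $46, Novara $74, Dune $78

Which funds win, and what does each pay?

Tessera $112, Arden $110, Alder $85

Ordering the bids: 112 (Tessera), 110 (Arden), 85 (Alder), 78 (Dune), 74 (Novara), …
Winners (3 units): Tessera, Arden, Alder.
Each winner pays its own bid: Tessera $112, Arden $110, Alder $85.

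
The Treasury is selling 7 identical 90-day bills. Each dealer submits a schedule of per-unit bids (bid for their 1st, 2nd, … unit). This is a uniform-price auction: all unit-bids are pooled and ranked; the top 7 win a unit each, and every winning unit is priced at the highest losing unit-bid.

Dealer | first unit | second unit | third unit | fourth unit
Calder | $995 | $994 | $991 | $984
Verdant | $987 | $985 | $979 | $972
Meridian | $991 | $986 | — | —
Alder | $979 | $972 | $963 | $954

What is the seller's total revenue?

Total revenue: $6,888

Pooled unit-bids ranked (top 7): 995 (Calder-1), 994 (Calder-2), 991 (Calder-3), 991 (Meridian-1), 987 (Verdant-1), 986 (Meridian-2), 985 (Verdant-2)
Highest rejected unit-bid = $984.
Allocation: Calder 3, Meridian 2, Verdant 2. Every unit priced at $984.
Revenue = 7 × 984 = $6,888.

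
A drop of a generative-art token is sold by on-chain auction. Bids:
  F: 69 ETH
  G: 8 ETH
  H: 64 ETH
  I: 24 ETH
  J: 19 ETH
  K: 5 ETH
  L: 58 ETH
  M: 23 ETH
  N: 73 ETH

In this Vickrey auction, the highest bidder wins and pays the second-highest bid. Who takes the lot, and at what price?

Bids ranked: 73 (N) > 69 (F) > 64 (H) > 58 (L) > 24 (I) > 23 (M) > …
N is highest; pays the second-highest bid, 69 ETH.

N pays 69 ETH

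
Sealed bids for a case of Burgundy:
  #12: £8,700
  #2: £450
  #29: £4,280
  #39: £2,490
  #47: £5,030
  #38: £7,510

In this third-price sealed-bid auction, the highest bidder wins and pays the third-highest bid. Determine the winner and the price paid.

Bids ranked: 8,700 (#12) > 7,510 (#38) > 5,030 (#47) > 4,280 (#29) > 2,490 (#39) > 450 (#2)
#12 is highest; pays the third-highest bid, £5,030.

#12 pays £5,030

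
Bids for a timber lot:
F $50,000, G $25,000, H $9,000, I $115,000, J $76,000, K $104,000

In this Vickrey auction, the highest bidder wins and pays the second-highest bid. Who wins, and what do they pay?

I pays $104,000

Rule: the highest bidder wins and pays the second-highest bid.
Sorting bids: 115,000 (I) > 104,000 (K) > 76,000 (J) > 50,000 (F) > 25,000 (G) > 9,000 (H)
I is highest; pays the second-highest bid, $104,000.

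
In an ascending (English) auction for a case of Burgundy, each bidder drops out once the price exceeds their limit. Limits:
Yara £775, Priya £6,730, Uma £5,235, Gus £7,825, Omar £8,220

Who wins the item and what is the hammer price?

Omar wins at £7,825

Sorting limits: 8,220 (Omar) > 7,825 (Gus) > 6,730 (Priya) > 5,235 (Uma) > 775 (Yara)
Bidding ends when Gus exits at £7,825; Omar takes it.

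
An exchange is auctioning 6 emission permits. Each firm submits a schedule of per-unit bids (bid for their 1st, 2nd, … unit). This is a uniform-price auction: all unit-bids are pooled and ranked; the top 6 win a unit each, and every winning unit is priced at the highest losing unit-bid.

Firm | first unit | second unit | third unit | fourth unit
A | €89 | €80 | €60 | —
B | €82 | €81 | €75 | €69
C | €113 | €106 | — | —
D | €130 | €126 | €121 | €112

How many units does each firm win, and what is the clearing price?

C 2, D 4; clearing price €89

Merging the schedules and taking the best 6: 130 (D-1), 126 (D-2), 121 (D-3), 113 (C-1), 112 (D-4), 106 (C-2)
The (k+1)-th unit-bid is €89.
Allocation: C 2, D 4.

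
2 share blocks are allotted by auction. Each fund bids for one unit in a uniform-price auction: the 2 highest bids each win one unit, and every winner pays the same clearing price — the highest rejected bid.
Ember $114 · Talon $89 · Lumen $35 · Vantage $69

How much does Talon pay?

Talon pays $69

Sorting: 114 (Ember), 89 (Talon), 69 (Vantage), 35 (Lumen)
Winners (2 units): Ember, Talon.
First losing bid is Vantage's $69, which sets the uniform price.
Talon wins → pays $69.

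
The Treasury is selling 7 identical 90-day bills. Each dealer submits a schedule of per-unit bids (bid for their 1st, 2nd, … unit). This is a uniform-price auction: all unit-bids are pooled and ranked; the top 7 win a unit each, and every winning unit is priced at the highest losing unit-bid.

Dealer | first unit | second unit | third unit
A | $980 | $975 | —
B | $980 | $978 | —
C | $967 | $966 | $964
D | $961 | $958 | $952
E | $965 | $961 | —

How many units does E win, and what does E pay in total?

All unit-bids, highest first — top 7: 980 (A-1), 980 (B-1), 978 (B-2), 975 (A-2), 967 (C-1), 966 (C-2), 965 (E-1)
First bid not allocated: $964.
E wins 1 unit(s) at $964 each.

E: 1 unit, pays $964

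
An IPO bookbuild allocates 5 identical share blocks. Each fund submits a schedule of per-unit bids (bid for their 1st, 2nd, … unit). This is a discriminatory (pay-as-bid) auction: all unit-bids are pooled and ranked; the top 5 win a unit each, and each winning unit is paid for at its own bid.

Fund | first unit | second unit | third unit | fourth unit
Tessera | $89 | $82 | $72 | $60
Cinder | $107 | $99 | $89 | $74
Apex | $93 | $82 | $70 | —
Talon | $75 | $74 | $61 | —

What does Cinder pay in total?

All unit-bids, highest first — top 5: 107 (Cinder-1), 99 (Cinder-2), 93 (Apex-1), 89 (Tessera-1), 89 (Cinder-3)
Next rejected bid: $82 (not a price — pay-as-bid).
Cinder's winning unit-bids: 107 + 99 + 89 = $295.

Cinder pays $295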